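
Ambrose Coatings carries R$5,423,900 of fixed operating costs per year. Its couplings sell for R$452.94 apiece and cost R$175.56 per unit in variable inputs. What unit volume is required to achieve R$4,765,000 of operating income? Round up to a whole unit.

36,733 couplings

Contribution margin per unit = R$452.94 − R$175.56 = R$277.38.
Need Q such that Q × R$277.38 − R$5,423,900 = R$4,765,000, i.e. Q = R$10,188,900 / R$277.38 = 36,732.64 → 36,733.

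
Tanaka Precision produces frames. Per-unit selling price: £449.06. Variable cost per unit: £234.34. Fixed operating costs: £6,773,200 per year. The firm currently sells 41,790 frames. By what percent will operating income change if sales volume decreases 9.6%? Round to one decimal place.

-39.2%

Total contribution margin = 41,790 × £214.72 = £8,973,148.80.
Subtracting fixed costs: EBIT = £8,973,148.80 − £6,773,200 = £2,199,948.80.
DOL = contribution ÷ EBIT = £8,973,148.80 ÷ £2,199,948.80 = 4.0788.
Operating income changes by 4.0788 × -9.6% = -39.2%.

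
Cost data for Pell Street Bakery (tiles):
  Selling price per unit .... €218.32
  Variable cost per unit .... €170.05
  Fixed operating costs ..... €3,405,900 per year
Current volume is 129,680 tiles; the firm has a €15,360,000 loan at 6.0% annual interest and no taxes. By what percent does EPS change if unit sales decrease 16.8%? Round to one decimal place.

-54.4%

Contribution at this volume is 129,680 × €48.27 = €6,259,653.60.
Operating income = contribution − fixed costs = €6,259,653.60 − €3,405,900 = €2,853,753.60.
After interest of €921,600.00, pre-tax earnings = €1,932,153.60.
DCL = total CM / (EBIT − I) = €6,259,653.60 / €1,932,153.60 = 3.2397.
%ΔEPS = DCL × %ΔSales = 3.2397 × -16.8% = -54.4%.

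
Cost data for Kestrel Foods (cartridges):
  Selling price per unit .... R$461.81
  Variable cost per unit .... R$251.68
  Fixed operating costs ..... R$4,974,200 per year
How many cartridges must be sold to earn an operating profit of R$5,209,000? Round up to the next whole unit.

Contribution margin per unit = R$461.81 − R$251.68 = R$210.13.
Need Q such that Q × R$210.13 − R$4,974,200 = R$5,209,000, i.e. Q = R$10,183,200 / R$210.13 = 48,461.43 → 48,462.

48,462 cartridges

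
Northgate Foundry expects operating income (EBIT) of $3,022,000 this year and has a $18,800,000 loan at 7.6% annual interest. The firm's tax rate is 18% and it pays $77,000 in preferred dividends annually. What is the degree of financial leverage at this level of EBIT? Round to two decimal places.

2.02

Annual interest charges come to $1,428,800.00.
Pre-tax preferred-dividend burden = $77,000 ÷ (1 − 0.18) = $93,902.44.
DFL = EBIT ÷ [EBIT − I − D_p/(1−t)] = $3,022,000 ÷ [$3,022,000 − $1,428,800.00 − $93,902.44] = $3,022,000 ÷ $1,499,297.56 = 2.0156.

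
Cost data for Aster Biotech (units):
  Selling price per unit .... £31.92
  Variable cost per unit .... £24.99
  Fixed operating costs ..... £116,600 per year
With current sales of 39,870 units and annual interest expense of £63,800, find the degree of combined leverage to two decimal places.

Total contribution margin = 39,870 × £6.93 = £276,299.10.
Subtracting fixed costs: EBIT = £276,299.10 − £116,600 = £159,699.10. Interest = £63,800.00, so EBIT − I = £95,899.10.
DCL = contribution ÷ (EBIT − I) = £276,299.10 ÷ £95,899.10 = 2.8811.

2.88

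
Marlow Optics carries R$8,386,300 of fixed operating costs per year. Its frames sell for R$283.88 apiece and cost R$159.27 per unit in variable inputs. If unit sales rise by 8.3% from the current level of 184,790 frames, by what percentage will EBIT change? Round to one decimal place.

At 184,790 units, contribution = 184,790 × R$124.61 = R$23,026,681.90.
Operating income = contribution − fixed costs = R$23,026,681.90 − R$8,386,300 = R$14,640,381.90.
So DOL = total CM / EBIT = R$23,026,681.90 / R$14,640,381.90 = 1.5728.
%ΔEBIT = DOL × %ΔSales = 1.5728 × +8.3% = +13.1%.

+13.1%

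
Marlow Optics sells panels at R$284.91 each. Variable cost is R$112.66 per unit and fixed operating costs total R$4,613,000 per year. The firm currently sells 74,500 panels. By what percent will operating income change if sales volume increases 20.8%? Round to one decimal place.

At 74,500 units, contribution = 74,500 × R$172.25 = R$12,832,625.00.
EBIT = R$12,832,625.00 − R$4,613,000 = R$8,219,625.00.
Degree of operating leverage = R$12,832,625.00 / R$8,219,625.00 = 1.5612.
Operating income changes by 1.5612 × +20.8% = +32.5%.

+32.5%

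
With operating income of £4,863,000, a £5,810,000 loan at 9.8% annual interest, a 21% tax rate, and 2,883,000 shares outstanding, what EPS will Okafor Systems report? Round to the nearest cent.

Pre-tax income = £4,863,000 − £569,380.00 = £4,293,620.00.
Net income = £4,293,620.00 × (1 − 0.21) = £3,391,959.80.
Per share: £3,391,959.80 / 2,883,000 shares = £1.18.

£1.18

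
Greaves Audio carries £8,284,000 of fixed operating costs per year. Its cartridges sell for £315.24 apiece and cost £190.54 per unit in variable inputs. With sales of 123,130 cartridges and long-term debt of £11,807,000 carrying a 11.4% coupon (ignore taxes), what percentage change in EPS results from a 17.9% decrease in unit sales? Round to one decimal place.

At 123,130 units, contribution = 123,130 × £124.70 = £15,354,311.00.
Subtracting fixed costs: EBIT = £15,354,311.00 − £8,284,000 = £7,070,311.00.
Interest = £1,345,998.00, so EBIT − I = £5,724,313.00.
Degree of combined leverage = contribution ÷ (EBIT − I) = £15,354,311.00 ÷ £5,724,313.00 = 2.6823.
%ΔEPS = DCL × %ΔSales = 2.6823 × -17.9% = -48.0%.

-48.0%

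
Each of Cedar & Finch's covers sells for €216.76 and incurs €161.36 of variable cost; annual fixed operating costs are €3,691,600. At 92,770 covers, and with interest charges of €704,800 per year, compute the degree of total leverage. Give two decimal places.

Contribution at this volume is 92,770 × €55.40 = €5,139,458.00.
Subtracting fixed costs: EBIT = €5,139,458.00 − €3,691,600 = €1,447,858.00. Interest = €704,800.00, so EBIT − I = €743,058.00.
Degree of total leverage = total CM / (EBIT − interest) = €5,139,458.00 / €743,058.00 = 6.9166.

6.92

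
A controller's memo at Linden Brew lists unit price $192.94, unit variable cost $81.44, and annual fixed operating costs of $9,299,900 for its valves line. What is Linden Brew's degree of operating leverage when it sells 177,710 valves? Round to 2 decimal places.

At 177,710 units, contribution = 177,710 × $111.50 = $19,814,665.00.
EBIT = $19,814,665.00 − $9,299,900 = $10,514,765.00.
DOL = contribution ÷ EBIT = $19,814,665.00 ÷ $10,514,765.00 = 1.8845.

1.88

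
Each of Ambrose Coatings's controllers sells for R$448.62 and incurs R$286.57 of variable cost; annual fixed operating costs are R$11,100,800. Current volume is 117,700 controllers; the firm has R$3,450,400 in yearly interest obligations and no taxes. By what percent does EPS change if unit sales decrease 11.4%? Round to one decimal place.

Total contribution margin = 117,700 × R$162.05 = R$19,073,285.00.
Operating income = contribution − fixed costs = R$19,073,285.00 − R$11,100,800 = R$7,972,485.00.
After interest of R$3,450,400.00, pre-tax earnings = R$4,522,085.00.
Degree of combined leverage = contribution ÷ (EBIT − I) = R$19,073,285.00 ÷ R$4,522,085.00 = 4.2178.
EPS therefore changes by 4.2178 × (-11.4%) = -48.1%.

-48.1%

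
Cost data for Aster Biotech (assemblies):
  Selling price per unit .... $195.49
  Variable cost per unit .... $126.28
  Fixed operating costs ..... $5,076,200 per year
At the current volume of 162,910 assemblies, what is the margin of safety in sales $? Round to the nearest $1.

Unit CM = price − variable cost = $195.49 − $126.28 = $69.21. Break-even units = $5,076,200 ÷ $69.21 = 73,344.89; break-even revenue = 73,344.89 × $195.49 = $14,338,193.01.
Actual sales revenue = 162,910 × $195.49 = $31,847,275.90.
Margin of safety = $31,847,275.90 − $14,338,193.01 = $17,509,083.

$17,509,083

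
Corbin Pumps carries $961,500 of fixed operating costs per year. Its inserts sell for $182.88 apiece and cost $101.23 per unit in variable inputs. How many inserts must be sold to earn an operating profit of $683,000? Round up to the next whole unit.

20,141 inserts

Contribution margin per unit = $182.88 − $101.23 = $81.65.
Units = (FC + target) / CM = ($961,500 + $683,000) / $81.65 = 20,140.85, so 20,141 inserts.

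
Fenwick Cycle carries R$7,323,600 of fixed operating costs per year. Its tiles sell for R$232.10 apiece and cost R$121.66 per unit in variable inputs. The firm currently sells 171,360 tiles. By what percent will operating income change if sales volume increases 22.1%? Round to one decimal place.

+36.1%

Total contribution margin = 171,360 × R$110.44 = R$18,924,998.40.
Operating income = contribution − fixed costs = R$18,924,998.40 − R$7,323,600 = R$11,601,398.40.
So DOL = total CM / EBIT = R$18,924,998.40 / R$11,601,398.40 = 1.6313.
So EBIT moves 1.6313 × (+22.1%) = +36.1%.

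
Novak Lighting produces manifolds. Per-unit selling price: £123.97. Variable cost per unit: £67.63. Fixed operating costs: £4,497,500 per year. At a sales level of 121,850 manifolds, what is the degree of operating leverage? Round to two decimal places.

Contribution at this volume is 121,850 × £56.34 = £6,865,029.00.
Operating income = contribution − fixed costs = £6,865,029.00 − £4,497,500 = £2,367,529.00.
DOL = contribution ÷ EBIT = £6,865,029.00 ÷ £2,367,529.00 = 2.8997.

2.90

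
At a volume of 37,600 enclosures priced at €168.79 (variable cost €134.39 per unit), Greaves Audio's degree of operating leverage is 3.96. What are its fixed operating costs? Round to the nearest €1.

At 37,600 units, contribution = 37,600 × €34.40 = €1,293,440.00.
Since DOL = CM ÷ EBIT, EBIT = €1,293,440.00 ÷ 3.96 = €326,626.26.
And FC = contribution − EBIT = €1,293,440.00 − €326,626.26 = €966,814.

€966,814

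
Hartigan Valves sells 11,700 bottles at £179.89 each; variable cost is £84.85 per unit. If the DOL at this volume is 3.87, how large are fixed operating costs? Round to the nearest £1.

£824,638

At 11,700 units, contribution = 11,700 × £95.04 = £1,111,968.00.
Since DOL = CM ÷ EBIT, EBIT = £1,111,968.00 ÷ 3.87 = £287,330.23.
Fixed costs = CM − EBIT = £1,111,968.00 − £287,330.23 = £824,638.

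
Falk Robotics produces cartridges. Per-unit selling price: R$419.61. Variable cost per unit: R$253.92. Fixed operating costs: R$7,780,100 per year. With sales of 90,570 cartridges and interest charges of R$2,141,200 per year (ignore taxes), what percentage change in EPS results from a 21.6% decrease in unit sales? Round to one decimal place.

-63.7%

Total contribution margin = 90,570 × R$165.69 = R$15,006,543.30.
EBIT = R$15,006,543.30 − R$7,780,100 = R$7,226,443.30.
Interest = R$2,141,200.00, so EBIT − I = R$5,085,243.30.
Degree of combined leverage = contribution ÷ (EBIT − I) = R$15,006,543.30 ÷ R$5,085,243.30 = 2.9510.
EPS therefore changes by 2.9510 × (-21.6%) = -63.7%.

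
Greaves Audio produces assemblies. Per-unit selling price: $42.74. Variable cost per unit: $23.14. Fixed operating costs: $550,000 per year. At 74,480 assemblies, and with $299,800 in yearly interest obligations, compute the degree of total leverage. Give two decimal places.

2.39

Total contribution margin = 74,480 × $19.60 = $1,459,808.00.
Subtracting fixed costs: EBIT = $1,459,808.00 − $550,000 = $909,808.00. Interest = $299,800.00.
DOL = $1,459,808.00 ÷ $909,808.00 = 1.6045; DFL = $909,808.00 ÷ $610,008.00 = 1.4915.
DCL = DOL × DFL = 1.6045 × 1.4915 = 2.3931.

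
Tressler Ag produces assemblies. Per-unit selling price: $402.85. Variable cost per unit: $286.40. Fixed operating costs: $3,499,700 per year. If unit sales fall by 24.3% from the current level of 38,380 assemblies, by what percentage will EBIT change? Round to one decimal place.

Total contribution margin = 38,380 × $116.45 = $4,469,351.00.
Subtracting fixed costs: EBIT = $4,469,351.00 − $3,499,700 = $969,651.00.
Degree of operating leverage = $4,469,351.00 / $969,651.00 = 4.6092.
%ΔEBIT = DOL × %ΔSales = 4.6092 × -24.3% = -112.0%.

-112.0%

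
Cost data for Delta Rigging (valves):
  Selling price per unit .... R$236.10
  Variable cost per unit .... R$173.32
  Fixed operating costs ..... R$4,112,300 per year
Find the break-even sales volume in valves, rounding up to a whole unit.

65,504 valves

Each unit contributes R$236.10 − R$173.32 = R$62.78.
Break-even Q = R$4,112,300 / R$62.78 = 65,503.35 → 65,504 valves.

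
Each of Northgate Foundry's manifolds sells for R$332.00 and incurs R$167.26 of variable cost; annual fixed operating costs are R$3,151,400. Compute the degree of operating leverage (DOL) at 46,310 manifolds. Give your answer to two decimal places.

At 46,310 units, contribution = 46,310 × R$164.74 = R$7,629,109.40.
Operating income = contribution − fixed costs = R$7,629,109.40 − R$3,151,400 = R$4,477,709.40.
So DOL = total CM / EBIT = R$7,629,109.40 / R$4,477,709.40 = 1.7038.

1.70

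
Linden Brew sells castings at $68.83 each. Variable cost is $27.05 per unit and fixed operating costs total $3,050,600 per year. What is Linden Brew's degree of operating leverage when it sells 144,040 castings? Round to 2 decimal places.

2.03

Contribution at this volume is 144,040 × $41.78 = $6,017,991.20.
Operating income = contribution − fixed costs = $6,017,991.20 − $3,050,600 = $2,967,391.20.
DOL = contribution ÷ EBIT = $6,017,991.20 ÷ $2,967,391.20 = 2.0280.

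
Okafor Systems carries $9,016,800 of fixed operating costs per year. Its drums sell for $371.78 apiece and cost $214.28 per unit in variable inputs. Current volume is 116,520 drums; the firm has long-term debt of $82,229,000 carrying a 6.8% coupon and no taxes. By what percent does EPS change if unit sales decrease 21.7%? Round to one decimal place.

-106.4%

Contribution at this volume is 116,520 × $157.50 = $18,351,900.00.
EBIT = $18,351,900.00 − $9,016,800 = $9,335,100.00.
After interest of $5,591,572.00, pre-tax earnings = $3,743,528.00.
Degree of combined leverage = contribution ÷ (EBIT − I) = $18,351,900.00 ÷ $3,743,528.00 = 4.9023.
%ΔEPS = DCL × %ΔSales = 4.9023 × -21.7% = -106.4%.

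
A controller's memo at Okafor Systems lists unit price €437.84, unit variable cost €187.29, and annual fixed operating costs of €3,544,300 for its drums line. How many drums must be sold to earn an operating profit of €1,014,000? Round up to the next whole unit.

18,194 drums

Contribution margin per unit = €437.84 − €187.29 = €250.55.
Units = (FC + target) / CM = (€3,544,300 + €1,014,000) / €250.55 = 18,193.18, so 18,194 drums.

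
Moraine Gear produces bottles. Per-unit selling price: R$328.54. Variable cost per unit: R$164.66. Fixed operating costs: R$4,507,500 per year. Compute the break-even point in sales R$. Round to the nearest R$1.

R$9,036,454

Contribution margin per unit = R$328.54 − R$164.66 = R$163.88, a CM ratio of R$163.88 ÷ R$328.54 = 0.4988.
Break-even revenue = fixed costs × price ÷ CM = R$4,507,500 × R$328.54 ÷ R$163.88 = R$9,036,454.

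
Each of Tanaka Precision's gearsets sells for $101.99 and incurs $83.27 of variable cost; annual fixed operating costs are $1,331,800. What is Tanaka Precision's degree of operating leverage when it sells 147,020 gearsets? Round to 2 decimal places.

1.94

At 147,020 units, contribution = 147,020 × $18.72 = $2,752,214.40.
Subtracting fixed costs: EBIT = $2,752,214.40 − $1,331,800 = $1,420,414.40.
Degree of operating leverage = $2,752,214.40 / $1,420,414.40 = 1.9376.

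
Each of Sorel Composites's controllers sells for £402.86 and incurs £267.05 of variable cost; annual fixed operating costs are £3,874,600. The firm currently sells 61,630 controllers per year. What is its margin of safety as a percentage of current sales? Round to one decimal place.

53.7%

Unit CM = price − variable cost = £402.86 − £267.05 = £135.81. Break-even units = £3,874,600 ÷ £135.81 = 28,529.56; break-even revenue = 28,529.56 × £402.86 = £11,493,419.90.
Actual sales revenue = 61,630 × £402.86 = £24,828,261.80.
Margin of safety = (£24,828,261.80 − £11,493,419.90) ÷ £24,828,261.80 = 53.7%.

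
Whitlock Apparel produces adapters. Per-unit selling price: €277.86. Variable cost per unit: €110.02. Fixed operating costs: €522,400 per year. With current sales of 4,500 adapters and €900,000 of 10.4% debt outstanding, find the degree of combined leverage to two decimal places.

5.42

Total contribution margin = 4,500 × €167.84 = €755,280.00.
EBIT = €755,280.00 − €522,400 = €232,880.00. Interest = €93,600.00.
DOL = €755,280.00 ÷ €232,880.00 = 3.2432; DFL = €232,880.00 ÷ €139,280.00 = 1.6720.
DCL = DOL × DFL = 3.2432 × 1.6720 = 5.4226.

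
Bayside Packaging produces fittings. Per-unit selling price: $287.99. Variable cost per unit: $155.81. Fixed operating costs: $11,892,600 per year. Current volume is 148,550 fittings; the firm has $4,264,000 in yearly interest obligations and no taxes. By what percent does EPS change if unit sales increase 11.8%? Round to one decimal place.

At 148,550 units, contribution = 148,550 × $132.18 = $19,635,339.00.
Operating income = contribution − fixed costs = $19,635,339.00 − $11,892,600 = $7,742,739.00.
After interest of $4,264,000.00, pre-tax earnings = $3,478,739.00.
Degree of combined leverage = contribution ÷ (EBIT − I) = $19,635,339.00 ÷ $3,478,739.00 = 5.6444.
%ΔEPS = DCL × %ΔSales = 5.6444 × +11.8% = +66.6%.

+66.6%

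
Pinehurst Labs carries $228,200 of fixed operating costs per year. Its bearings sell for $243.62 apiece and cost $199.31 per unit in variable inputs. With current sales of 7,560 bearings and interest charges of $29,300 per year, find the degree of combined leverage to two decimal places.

4.32

Contribution at this volume is 7,560 × $44.31 = $334,983.60.
Subtracting fixed costs: EBIT = $334,983.60 − $228,200 = $106,783.60. Interest = $29,300.00.
DOL = $334,983.60 ÷ $106,783.60 = 3.1370; DFL = $106,783.60 ÷ $77,483.60 = 1.3781.
DCL = DOL × DFL = 3.1370 × 1.3781 = 4.3231.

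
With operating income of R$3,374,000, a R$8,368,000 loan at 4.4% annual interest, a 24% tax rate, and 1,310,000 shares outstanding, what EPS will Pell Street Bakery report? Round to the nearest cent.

R$1.74

Pre-tax income = R$3,374,000 − R$368,192.00 = R$3,005,808.00.
After tax at 24%: net income = R$3,005,808.00 × 0.76 = R$2,284,414.08.
Per share: R$2,284,414.08 / 1,310,000 shares = R$1.74.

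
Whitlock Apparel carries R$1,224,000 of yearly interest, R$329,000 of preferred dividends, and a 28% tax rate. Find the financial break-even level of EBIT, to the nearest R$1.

R$1,680,944

Preferred dividends are paid after tax, so their pre-tax equivalent is R$329,000 ÷ (1 − 0.28) = R$456,944.44.
EPS = 0 when EBIT covers interest plus the pre-tax preferred burden: R$1,224,000 + R$456,944.44 = R$1,680,944.44.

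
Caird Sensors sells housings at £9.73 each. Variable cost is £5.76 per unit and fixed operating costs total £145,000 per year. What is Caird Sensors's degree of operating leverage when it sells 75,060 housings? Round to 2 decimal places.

Contribution at this volume is 75,060 × £3.97 = £297,988.20.
EBIT = £297,988.20 − £145,000 = £152,988.20.
So DOL = total CM / EBIT = £297,988.20 / £152,988.20 = 1.9478.

1.95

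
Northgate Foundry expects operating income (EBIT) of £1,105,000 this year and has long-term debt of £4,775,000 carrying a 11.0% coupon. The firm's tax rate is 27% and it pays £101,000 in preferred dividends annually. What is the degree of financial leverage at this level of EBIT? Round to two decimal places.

2.50

Annual interest charges come to £525,250.00.
Pre-tax preferred-dividend burden = £101,000 ÷ (1 − 0.27) = £138,356.16.
DFL = EBIT ÷ [EBIT − I − D_p/(1−t)] = £1,105,000 ÷ [£1,105,000 − £525,250.00 − £138,356.16] = £1,105,000 ÷ £441,393.84 = 2.5034.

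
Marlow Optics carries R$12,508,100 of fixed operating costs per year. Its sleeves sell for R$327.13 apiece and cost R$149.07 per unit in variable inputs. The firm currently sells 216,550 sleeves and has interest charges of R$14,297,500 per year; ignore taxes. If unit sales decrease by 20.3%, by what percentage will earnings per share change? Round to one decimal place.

-66.6%

Total contribution margin = 216,550 × R$178.06 = R$38,558,893.00.
Subtracting fixed costs: EBIT = R$38,558,893.00 − R$12,508,100 = R$26,050,793.00.
After interest of R$14,297,500.00, pre-tax earnings = R$11,753,293.00.
Degree of combined leverage = contribution ÷ (EBIT − I) = R$38,558,893.00 ÷ R$11,753,293.00 = 3.2807.
%ΔEPS = DCL × %ΔSales = 3.2807 × -20.3% = -66.6%.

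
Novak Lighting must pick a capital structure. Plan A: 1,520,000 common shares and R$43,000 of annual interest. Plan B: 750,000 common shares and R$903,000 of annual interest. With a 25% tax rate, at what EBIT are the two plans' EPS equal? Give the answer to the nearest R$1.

At indifference, (EBIT − 43,000)(1 − t)/1,520,000 = (EBIT − 903,000)(1 − t)/750,000.
The (1 − t) factor cancels: (EBIT − 43,000) × 750,000 = (EBIT − 903,000) × 1,520,000.
EBIT × (1,520,000 − 750,000) = 903,000 × 1,520,000 − 43,000 × 750,000 = 1,340,310,000,000, so EBIT = 1,340,310,000,000 ÷ 770,000 = 1,740,662.34.

R$1,740,662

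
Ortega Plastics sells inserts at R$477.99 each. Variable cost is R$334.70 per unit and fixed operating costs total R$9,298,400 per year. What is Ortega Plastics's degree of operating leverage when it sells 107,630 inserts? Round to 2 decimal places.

Contribution at this volume is 107,630 × R$143.29 = R$15,422,302.70.
Subtracting fixed costs: EBIT = R$15,422,302.70 − R$9,298,400 = R$6,123,902.70.
Degree of operating leverage = R$15,422,302.70 / R$6,123,902.70 = 2.5184.

2.52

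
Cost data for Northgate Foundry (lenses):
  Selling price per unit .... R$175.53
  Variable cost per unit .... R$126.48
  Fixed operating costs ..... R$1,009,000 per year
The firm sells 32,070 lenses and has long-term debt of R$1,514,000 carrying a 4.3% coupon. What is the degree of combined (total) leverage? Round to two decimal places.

Contribution at this volume is 32,070 × R$49.05 = R$1,573,033.50.
Operating income = contribution − fixed costs = R$1,573,033.50 − R$1,009,000 = R$564,033.50. Interest = R$65,102.00.
DOL = R$1,573,033.50 ÷ R$564,033.50 = 2.7889; DFL = R$564,033.50 ÷ R$498,931.50 = 1.1305.
Combined leverage = 2.7889 × 1.1305 = 3.1529.

3.15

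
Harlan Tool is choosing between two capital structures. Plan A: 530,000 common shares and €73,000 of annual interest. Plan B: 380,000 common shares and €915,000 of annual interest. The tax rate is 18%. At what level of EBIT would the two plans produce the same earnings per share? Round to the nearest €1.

At indifference, (EBIT − 73,000)(1 − t)/530,000 = (EBIT − 915,000)(1 − t)/380,000.
The (1 − t) factor cancels: (EBIT − 73,000) × 380,000 = (EBIT − 915,000) × 530,000.
EBIT × (530,000 − 380,000) = 915,000 × 530,000 − 73,000 × 380,000 = 457,210,000,000, so EBIT = 457,210,000,000 ÷ 150,000 = 3,048,066.67.

€3,048,067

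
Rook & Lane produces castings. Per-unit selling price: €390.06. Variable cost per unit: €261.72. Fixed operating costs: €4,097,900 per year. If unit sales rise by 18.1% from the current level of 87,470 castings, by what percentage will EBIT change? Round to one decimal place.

+28.5%

At 87,470 units, contribution = 87,470 × €128.34 = €11,225,899.80.
Subtracting fixed costs: EBIT = €11,225,899.80 − €4,097,900 = €7,127,999.80.
Degree of operating leverage = €11,225,899.80 / €7,127,999.80 = 1.5749.
Operating income changes by 1.5749 × +18.1% = +28.5%.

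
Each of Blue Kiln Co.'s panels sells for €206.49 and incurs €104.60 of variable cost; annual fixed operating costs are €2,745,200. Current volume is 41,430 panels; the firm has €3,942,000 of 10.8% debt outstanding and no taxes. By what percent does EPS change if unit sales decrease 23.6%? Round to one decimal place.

-94.8%

At 41,430 units, contribution = 41,430 × €101.89 = €4,221,302.70.
Subtracting fixed costs: EBIT = €4,221,302.70 − €2,745,200 = €1,476,102.70.
After interest of €425,736.00, pre-tax earnings = €1,050,366.70.
Degree of combined leverage = contribution ÷ (EBIT − I) = €4,221,302.70 ÷ €1,050,366.70 = 4.0189.
%ΔEPS = DCL × %ΔSales = 4.0189 × -23.6% = -94.8%.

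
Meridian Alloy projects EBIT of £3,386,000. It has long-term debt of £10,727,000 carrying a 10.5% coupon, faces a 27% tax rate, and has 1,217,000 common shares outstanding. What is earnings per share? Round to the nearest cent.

£1.36

Interest = £1,126,335.00, so EBT = £3,386,000 − £1,126,335.00 = £2,259,665.00.
After tax at 27%: net income = £2,259,665.00 × 0.73 = £1,649,555.45.
Per share: £1,649,555.45 / 1,217,000 shares = £1.36.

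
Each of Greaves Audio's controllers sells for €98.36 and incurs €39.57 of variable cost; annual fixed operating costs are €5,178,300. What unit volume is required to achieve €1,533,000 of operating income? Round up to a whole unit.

Unit CM = price − variable cost = €98.36 − €39.57 = €58.79.
Required volume = (fixed costs + target profit) ÷ CM = (€5,178,300 + €1,533,000) ÷ €58.79 = 114,157.17, so 114,158 controllers.

114,158 controllers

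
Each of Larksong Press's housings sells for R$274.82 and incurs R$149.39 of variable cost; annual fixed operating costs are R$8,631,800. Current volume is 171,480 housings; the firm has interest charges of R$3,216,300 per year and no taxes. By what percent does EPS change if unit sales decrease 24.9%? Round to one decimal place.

Total contribution margin = 171,480 × R$125.43 = R$21,508,736.40.
Subtracting fixed costs: EBIT = R$21,508,736.40 − R$8,631,800 = R$12,876,936.40.
After interest of R$3,216,300.00, pre-tax earnings = R$9,660,636.40.
Degree of combined leverage = contribution ÷ (EBIT − I) = R$21,508,736.40 ÷ R$9,660,636.40 = 2.2264.
%ΔEPS = DCL × %ΔSales = 2.2264 × -24.9% = -55.4%.

-55.4%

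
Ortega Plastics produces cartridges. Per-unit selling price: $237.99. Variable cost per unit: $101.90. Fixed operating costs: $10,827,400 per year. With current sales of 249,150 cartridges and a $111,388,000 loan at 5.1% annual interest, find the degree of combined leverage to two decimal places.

1.95

Total contribution margin = 249,150 × $136.09 = $33,906,823.50.
Subtracting fixed costs: EBIT = $33,906,823.50 − $10,827,400 = $23,079,423.50. Interest = $5,680,788.00.
DOL = $33,906,823.50 ÷ $23,079,423.50 = 1.4691; DFL = $23,079,423.50 ÷ $17,398,635.50 = 1.3265.
DCL = DOL × DFL = 1.4691 × 1.3265 = 1.9488.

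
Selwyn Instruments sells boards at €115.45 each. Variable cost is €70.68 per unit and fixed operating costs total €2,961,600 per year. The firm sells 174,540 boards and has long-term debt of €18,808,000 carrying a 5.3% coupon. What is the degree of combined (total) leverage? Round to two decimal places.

At 174,540 units, contribution = 174,540 × €44.77 = €7,814,155.80.
Operating income = contribution − fixed costs = €7,814,155.80 − €2,961,600 = €4,852,555.80. Interest = €996,824.00.
DOL = €7,814,155.80 ÷ €4,852,555.80 = 1.6103; DFL = €4,852,555.80 ÷ €3,855,731.80 = 1.2585.
Combined leverage = 1.6103 × 1.2585 = 2.0266.

2.03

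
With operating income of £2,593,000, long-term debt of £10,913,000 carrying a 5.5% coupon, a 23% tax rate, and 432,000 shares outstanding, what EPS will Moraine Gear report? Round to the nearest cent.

Interest = £600,215.00, so EBT = £2,593,000 − £600,215.00 = £1,992,785.00.
Net income = £1,992,785.00 × (1 − 0.23) = £1,534,444.45.
Per share: £1,534,444.45 / 432,000 shares = £3.55.

£3.55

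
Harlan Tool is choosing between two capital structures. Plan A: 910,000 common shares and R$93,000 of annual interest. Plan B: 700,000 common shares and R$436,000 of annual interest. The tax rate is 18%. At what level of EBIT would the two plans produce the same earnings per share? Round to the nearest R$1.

R$1,579,333

At indifference, (EBIT − 93,000)(1 − t)/910,000 = (EBIT − 436,000)(1 − t)/700,000.
Cancelling (1 − t) and cross-multiplying: 700,000·(EBIT − 93,000) = 910,000·(EBIT − 436,000).
EBIT × (910,000 − 700,000) = 436,000 × 910,000 − 93,000 × 700,000 = 331,660,000,000, so EBIT = 331,660,000,000 ÷ 210,000 = 1,579,333.33.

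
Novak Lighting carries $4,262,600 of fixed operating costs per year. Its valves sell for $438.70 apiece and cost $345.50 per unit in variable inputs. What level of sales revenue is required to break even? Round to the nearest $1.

Contribution margin per unit = $438.70 − $345.50 = $93.20, a CM ratio of $93.20 ÷ $438.70 = 0.2124.
Break-even revenue = fixed costs × price ÷ CM = $4,262,600 × $438.70 ÷ $93.20 = $20,064,406.

$20,064,406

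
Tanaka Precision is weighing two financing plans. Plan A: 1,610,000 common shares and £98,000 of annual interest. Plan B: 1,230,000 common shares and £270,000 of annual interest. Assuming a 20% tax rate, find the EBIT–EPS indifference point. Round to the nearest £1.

Set EPS_A = EPS_B: (EBIT − £98,000)(1 − 0.20) ÷ 1,610,000 = (EBIT − £270,000)(1 − 0.20) ÷ 1,230,000.
Cancelling (1 − t) and cross-multiplying: 1,230,000·(EBIT − 98,000) = 1,610,000·(EBIT − 270,000).
EBIT × (1,610,000 − 1,230,000) = 270,000 × 1,610,000 − 98,000 × 1,230,000 = 314,160,000,000, so EBIT = 314,160,000,000 ÷ 380,000 = 826,736.84.

£826,737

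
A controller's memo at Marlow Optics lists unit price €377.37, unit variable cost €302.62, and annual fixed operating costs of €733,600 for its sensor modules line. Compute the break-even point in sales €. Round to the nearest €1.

€3,703,527

CM per unit = €377.37 − €302.62 = €74.75; CM ratio = €74.75 / €377.37 = 0.1981.
Break-even sales = FC ÷ CM ratio = €733,600 × €377.37 / €74.75 = €3,703,527.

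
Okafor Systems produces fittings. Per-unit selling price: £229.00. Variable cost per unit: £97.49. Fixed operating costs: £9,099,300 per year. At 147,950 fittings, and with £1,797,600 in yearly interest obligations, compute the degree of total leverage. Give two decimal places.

2.27

Total contribution margin = 147,950 × £131.51 = £19,456,904.50.
Subtracting fixed costs: EBIT = £19,456,904.50 − £9,099,300 = £10,357,604.50. Interest = £1,797,600.00.
DOL = £19,456,904.50 ÷ £10,357,604.50 = 1.8785; DFL = £10,357,604.50 ÷ £8,560,004.50 = 1.2100.
Combined leverage = 1.8785 × 1.2100 = 2.2730.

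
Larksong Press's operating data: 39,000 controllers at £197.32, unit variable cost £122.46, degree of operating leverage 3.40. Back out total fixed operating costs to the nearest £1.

£2,060,852

Total contribution margin = 39,000 × £74.86 = £2,919,540.00.
Since DOL = CM ÷ EBIT, EBIT = £2,919,540.00 ÷ 3.40 = £858,688.24.
Fixed costs = CM − EBIT = £2,919,540.00 − £858,688.24 = £2,060,852.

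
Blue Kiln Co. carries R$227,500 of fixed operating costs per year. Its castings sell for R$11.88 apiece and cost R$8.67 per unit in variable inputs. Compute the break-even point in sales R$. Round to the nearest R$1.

R$841,963

Contribution margin per unit = R$11.88 − R$8.67 = R$3.21, a CM ratio of R$3.21 ÷ R$11.88 = 0.2702.
Break-even revenue = fixed costs × price ÷ CM = R$227,500 × R$11.88 ÷ R$3.21 = R$841,963.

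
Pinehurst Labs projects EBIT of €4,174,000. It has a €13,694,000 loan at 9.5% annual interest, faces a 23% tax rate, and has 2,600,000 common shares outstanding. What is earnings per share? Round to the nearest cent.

Pre-tax income = €4,174,000 − €1,300,930.00 = €2,873,070.00.
After tax at 23%: net income = €2,873,070.00 × 0.77 = €2,212,263.90.
EPS = €2,212,263.90 ÷ 2,600,000 = €0.85.

€0.85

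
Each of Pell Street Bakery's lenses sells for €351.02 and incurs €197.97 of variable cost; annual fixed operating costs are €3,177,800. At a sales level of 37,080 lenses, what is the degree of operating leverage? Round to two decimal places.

2.27

At 37,080 units, contribution = 37,080 × €153.05 = €5,675,094.00.
EBIT = €5,675,094.00 − €3,177,800 = €2,497,294.00.
So DOL = total CM / EBIT = €5,675,094.00 / €2,497,294.00 = 2.2725.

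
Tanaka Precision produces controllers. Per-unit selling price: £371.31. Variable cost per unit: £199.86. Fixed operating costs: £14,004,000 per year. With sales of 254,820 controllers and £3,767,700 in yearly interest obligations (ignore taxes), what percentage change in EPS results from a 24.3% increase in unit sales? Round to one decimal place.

At 254,820 units, contribution = 254,820 × £171.45 = £43,688,889.00.
Subtracting fixed costs: EBIT = £43,688,889.00 − £14,004,000 = £29,684,889.00.
After interest of £3,767,700.00, pre-tax earnings = £25,917,189.00.
Degree of combined leverage = contribution ÷ (EBIT − I) = £43,688,889.00 ÷ £25,917,189.00 = 1.6857.
%ΔEPS = DCL × %ΔSales = 1.6857 × +24.3% = +41.0%.

+41.0%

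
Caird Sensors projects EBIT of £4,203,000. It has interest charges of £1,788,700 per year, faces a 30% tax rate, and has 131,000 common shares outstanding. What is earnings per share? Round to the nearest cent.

£12.90

Interest = £1,788,700.00, so EBT = £4,203,000 − £1,788,700.00 = £2,414,300.00.
Net income = £2,414,300.00 × (1 − 0.30) = £1,690,010.00.
EPS = £1,690,010.00 ÷ 131,000 = £12.90.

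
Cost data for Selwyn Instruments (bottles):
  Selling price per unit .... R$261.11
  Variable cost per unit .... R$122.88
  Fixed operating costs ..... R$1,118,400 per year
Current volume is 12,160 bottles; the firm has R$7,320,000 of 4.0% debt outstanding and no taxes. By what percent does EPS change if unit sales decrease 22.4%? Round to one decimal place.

-139.6%

At 12,160 units, contribution = 12,160 × R$138.23 = R$1,680,876.80.
Operating income = contribution − fixed costs = R$1,680,876.80 − R$1,118,400 = R$562,476.80.
Interest = R$292,800.00, so EBIT − I = R$269,676.80.
Degree of combined leverage = contribution ÷ (EBIT − I) = R$1,680,876.80 ÷ R$269,676.80 = 6.2329.
%ΔEPS = DCL × %ΔSales = 6.2329 × -22.4% = -139.6%.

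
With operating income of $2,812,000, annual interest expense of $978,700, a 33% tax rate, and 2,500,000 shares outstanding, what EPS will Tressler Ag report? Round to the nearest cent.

Interest = $978,700.00, so EBT = $2,812,000 − $978,700.00 = $1,833,300.00.
Net income = $1,833,300.00 × (1 − 0.33) = $1,228,311.00.
Per share: $1,228,311.00 / 2,500,000 shares = $0.49.

$0.49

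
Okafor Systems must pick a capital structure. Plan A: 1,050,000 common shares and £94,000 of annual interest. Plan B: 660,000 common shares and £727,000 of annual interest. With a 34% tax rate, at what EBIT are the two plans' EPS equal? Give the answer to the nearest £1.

At indifference, (EBIT − 94,000)(1 − t)/1,050,000 = (EBIT − 727,000)(1 − t)/660,000.
The (1 − t) factor cancels: (EBIT − 94,000) × 660,000 = (EBIT − 727,000) × 1,050,000.
Solving, EBIT = (727,000·1,050,000 − 94,000·660,000) / (1,050,000 − 660,000) = 701,310,000,000 / 390,000 = 1,798,230.77.

£1,798,231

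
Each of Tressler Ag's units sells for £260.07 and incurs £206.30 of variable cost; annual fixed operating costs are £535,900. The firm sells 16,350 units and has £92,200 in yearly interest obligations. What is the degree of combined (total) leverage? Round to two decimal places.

3.50

Contribution at this volume is 16,350 × £53.77 = £879,139.50.
Subtracting fixed costs: EBIT = £879,139.50 − £535,900 = £343,239.50. Interest = £92,200.00.
DOL = £879,139.50 ÷ £343,239.50 = 2.5613; DFL = £343,239.50 ÷ £251,039.50 = 1.3673.
Combined leverage = 2.5613 × 1.3673 = 3.5021.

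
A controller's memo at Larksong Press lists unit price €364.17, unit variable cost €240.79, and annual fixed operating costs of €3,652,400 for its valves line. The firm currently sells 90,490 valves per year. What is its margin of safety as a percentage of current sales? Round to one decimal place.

Unit CM = price − variable cost = €364.17 − €240.79 = €123.38. Break-even units = €3,652,400 ÷ €123.38 = 29,602.85; break-even revenue = 29,602.85 × €364.17 = €10,780,470.97.
Actual sales revenue = 90,490 × €364.17 = €32,953,743.30.
Margin of safety = (€32,953,743.30 − €10,780,470.97) ÷ €32,953,743.30 = 67.3%.

67.3%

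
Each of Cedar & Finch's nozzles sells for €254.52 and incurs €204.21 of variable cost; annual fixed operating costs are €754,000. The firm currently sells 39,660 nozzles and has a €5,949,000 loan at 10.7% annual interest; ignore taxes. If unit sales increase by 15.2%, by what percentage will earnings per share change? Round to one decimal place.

+50.2%

Contribution at this volume is 39,660 × €50.31 = €1,995,294.60.
EBIT = €1,995,294.60 − €754,000 = €1,241,294.60.
Interest = €636,543.00, so EBIT − I = €604,751.60.
DCL = total CM / (EBIT − I) = €1,995,294.60 / €604,751.60 = 3.2994.
EPS therefore changes by 3.2994 × (+15.2%) = +50.2%.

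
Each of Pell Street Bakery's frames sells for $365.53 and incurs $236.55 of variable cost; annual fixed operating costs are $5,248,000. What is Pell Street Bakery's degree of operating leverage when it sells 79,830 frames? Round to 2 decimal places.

2.04

Total contribution margin = 79,830 × $128.98 = $10,296,473.40.
Operating income = contribution − fixed costs = $10,296,473.40 − $5,248,000 = $5,048,473.40.
So DOL = total CM / EBIT = $10,296,473.40 / $5,048,473.40 = 2.0395.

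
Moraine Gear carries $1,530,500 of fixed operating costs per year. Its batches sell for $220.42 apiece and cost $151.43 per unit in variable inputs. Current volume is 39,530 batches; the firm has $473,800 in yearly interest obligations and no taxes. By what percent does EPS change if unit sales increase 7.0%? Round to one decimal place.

Total contribution margin = 39,530 × $68.99 = $2,727,174.70.
Operating income = contribution − fixed costs = $2,727,174.70 − $1,530,500 = $1,196,674.70.
After interest of $473,800.00, pre-tax earnings = $722,874.70.
DCL = total CM / (EBIT − I) = $2,727,174.70 / $722,874.70 = 3.7727.
%ΔEPS = DCL × %ΔSales = 3.7727 × +7.0% = +26.4%.

+26.4%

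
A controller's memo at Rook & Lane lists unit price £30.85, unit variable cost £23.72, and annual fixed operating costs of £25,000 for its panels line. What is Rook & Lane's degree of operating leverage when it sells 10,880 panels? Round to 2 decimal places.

1.48

Total contribution margin = 10,880 × £7.13 = £77,574.40.
Operating income = contribution − fixed costs = £77,574.40 − £25,000 = £52,574.40.
DOL = contribution ÷ EBIT = £77,574.40 ÷ £52,574.40 = 1.4755.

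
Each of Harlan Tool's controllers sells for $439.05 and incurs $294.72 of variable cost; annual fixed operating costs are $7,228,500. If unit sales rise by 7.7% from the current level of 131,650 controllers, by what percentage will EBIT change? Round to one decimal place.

+12.4%

At 131,650 units, contribution = 131,650 × $144.33 = $19,001,044.50.
Operating income = contribution − fixed costs = $19,001,044.50 − $7,228,500 = $11,772,544.50.
DOL = contribution ÷ EBIT = $19,001,044.50 ÷ $11,772,544.50 = 1.6140.
So EBIT moves 1.6140 × (+7.7%) = +12.4%.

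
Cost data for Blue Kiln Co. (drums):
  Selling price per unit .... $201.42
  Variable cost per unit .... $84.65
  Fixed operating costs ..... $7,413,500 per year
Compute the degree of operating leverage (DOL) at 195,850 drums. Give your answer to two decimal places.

Total contribution margin = 195,850 × $116.77 = $22,869,404.50.
Subtracting fixed costs: EBIT = $22,869,404.50 − $7,413,500 = $15,455,904.50.
So DOL = total CM / EBIT = $22,869,404.50 / $15,455,904.50 = 1.4797.

1.48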